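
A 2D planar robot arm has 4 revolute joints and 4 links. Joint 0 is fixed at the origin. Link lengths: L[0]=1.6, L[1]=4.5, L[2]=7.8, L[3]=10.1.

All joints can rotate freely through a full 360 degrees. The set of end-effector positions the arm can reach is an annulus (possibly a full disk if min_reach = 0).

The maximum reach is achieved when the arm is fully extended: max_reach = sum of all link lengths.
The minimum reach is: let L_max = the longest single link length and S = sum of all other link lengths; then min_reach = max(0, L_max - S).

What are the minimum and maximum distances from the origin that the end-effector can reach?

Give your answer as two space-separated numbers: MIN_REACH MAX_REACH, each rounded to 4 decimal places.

Answer: 0.0000 24.0000

Derivation:
Link lengths: [1.6, 4.5, 7.8, 10.1]
max_reach = 1.6 + 4.5 + 7.8 + 10.1 = 24
L_max = max([1.6, 4.5, 7.8, 10.1]) = 10.1
S (sum of others) = 24 - 10.1 = 13.9
min_reach = max(0, 10.1 - 13.9) = max(0, -3.8) = 0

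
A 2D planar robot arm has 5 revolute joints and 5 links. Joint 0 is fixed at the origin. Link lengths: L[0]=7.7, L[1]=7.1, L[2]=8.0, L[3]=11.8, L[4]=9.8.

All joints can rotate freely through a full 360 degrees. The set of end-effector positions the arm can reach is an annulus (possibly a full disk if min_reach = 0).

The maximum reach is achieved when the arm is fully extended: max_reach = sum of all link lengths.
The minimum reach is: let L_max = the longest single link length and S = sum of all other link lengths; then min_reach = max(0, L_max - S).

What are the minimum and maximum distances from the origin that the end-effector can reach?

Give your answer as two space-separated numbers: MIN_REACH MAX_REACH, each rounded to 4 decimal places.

Link lengths: [7.7, 7.1, 8.0, 11.8, 9.8]
max_reach = 7.7 + 7.1 + 8 + 11.8 + 9.8 = 44.4
L_max = max([7.7, 7.1, 8.0, 11.8, 9.8]) = 11.8
S (sum of others) = 44.4 - 11.8 = 32.6
min_reach = max(0, 11.8 - 32.6) = max(0, -20.8) = 0

Answer: 0.0000 44.4000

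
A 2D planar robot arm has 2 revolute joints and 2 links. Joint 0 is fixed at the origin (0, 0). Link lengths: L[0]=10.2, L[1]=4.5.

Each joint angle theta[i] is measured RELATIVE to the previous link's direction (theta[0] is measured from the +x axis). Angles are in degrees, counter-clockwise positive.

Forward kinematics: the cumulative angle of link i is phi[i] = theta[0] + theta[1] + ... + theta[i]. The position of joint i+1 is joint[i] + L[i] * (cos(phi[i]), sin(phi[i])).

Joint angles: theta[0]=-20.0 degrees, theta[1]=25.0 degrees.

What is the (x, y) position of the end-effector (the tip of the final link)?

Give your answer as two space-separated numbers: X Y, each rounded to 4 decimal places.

Answer: 14.0677 -3.0964

Derivation:
joint[0] = (0.0000, 0.0000)  (base)
link 0: phi[0] = -20 = -20 deg
  cos(-20 deg) = 0.9397, sin(-20 deg) = -0.3420
  joint[1] = (0.0000, 0.0000) + 10.2 * (0.9397, -0.3420) = (0.0000 + 9.5849, 0.0000 + -3.4886) = (9.5849, -3.4886)
link 1: phi[1] = -20 + 25 = 5 deg
  cos(5 deg) = 0.9962, sin(5 deg) = 0.0872
  joint[2] = (9.5849, -3.4886) + 4.5 * (0.9962, 0.0872) = (9.5849 + 4.4829, -3.4886 + 0.3922) = (14.0677, -3.0964)
End effector: (14.0677, -3.0964)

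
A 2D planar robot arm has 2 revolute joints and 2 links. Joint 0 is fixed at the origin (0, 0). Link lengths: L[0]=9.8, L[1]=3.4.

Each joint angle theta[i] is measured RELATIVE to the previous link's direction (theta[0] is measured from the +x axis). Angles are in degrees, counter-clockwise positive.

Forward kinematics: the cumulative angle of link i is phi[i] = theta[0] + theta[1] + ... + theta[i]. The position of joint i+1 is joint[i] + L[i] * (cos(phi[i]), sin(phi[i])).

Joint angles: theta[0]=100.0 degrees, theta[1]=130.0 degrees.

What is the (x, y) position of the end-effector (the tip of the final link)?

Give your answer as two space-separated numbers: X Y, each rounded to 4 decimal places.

joint[0] = (0.0000, 0.0000)  (base)
link 0: phi[0] = 100 = 100 deg
  cos(100 deg) = -0.1736, sin(100 deg) = 0.9848
  joint[1] = (0.0000, 0.0000) + 9.8 * (-0.1736, 0.9848) = (0.0000 + -1.7018, 0.0000 + 9.6511) = (-1.7018, 9.6511)
link 1: phi[1] = 100 + 130 = 230 deg
  cos(230 deg) = -0.6428, sin(230 deg) = -0.7660
  joint[2] = (-1.7018, 9.6511) + 3.4 * (-0.6428, -0.7660) = (-1.7018 + -2.1855, 9.6511 + -2.6046) = (-3.8872, 7.0466)
End effector: (-3.8872, 7.0466)

Answer: -3.8872 7.0466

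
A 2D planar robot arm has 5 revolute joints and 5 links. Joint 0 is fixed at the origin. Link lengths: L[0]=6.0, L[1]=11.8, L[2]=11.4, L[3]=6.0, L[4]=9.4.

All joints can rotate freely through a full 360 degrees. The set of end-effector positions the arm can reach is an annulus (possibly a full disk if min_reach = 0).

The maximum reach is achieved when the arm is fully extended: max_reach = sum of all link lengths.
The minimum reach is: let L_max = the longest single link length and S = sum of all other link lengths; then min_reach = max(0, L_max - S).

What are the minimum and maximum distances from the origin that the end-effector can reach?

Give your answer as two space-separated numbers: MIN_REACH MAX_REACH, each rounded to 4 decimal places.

Answer: 0.0000 44.6000

Derivation:
Link lengths: [6.0, 11.8, 11.4, 6.0, 9.4]
max_reach = 6 + 11.8 + 11.4 + 6 + 9.4 = 44.6
L_max = max([6.0, 11.8, 11.4, 6.0, 9.4]) = 11.8
S (sum of others) = 44.6 - 11.8 = 32.8
min_reach = max(0, 11.8 - 32.8) = max(0, -21) = 0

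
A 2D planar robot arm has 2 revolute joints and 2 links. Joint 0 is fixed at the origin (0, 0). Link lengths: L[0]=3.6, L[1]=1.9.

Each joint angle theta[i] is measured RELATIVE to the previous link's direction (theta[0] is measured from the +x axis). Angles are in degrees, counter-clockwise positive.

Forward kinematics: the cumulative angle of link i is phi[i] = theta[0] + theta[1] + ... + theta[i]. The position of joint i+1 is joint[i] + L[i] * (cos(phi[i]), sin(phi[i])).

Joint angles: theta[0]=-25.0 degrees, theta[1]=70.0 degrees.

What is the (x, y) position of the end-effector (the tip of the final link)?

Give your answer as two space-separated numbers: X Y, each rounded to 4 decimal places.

joint[0] = (0.0000, 0.0000)  (base)
link 0: phi[0] = -25 = -25 deg
  cos(-25 deg) = 0.9063, sin(-25 deg) = -0.4226
  joint[1] = (0.0000, 0.0000) + 3.6 * (0.9063, -0.4226) = (0.0000 + 3.2627, 0.0000 + -1.5214) = (3.2627, -1.5214)
link 1: phi[1] = -25 + 70 = 45 deg
  cos(45 deg) = 0.7071, sin(45 deg) = 0.7071
  joint[2] = (3.2627, -1.5214) + 1.9 * (0.7071, 0.7071) = (3.2627 + 1.3435, -1.5214 + 1.3435) = (4.6062, -0.1779)
End effector: (4.6062, -0.1779)

Answer: 4.6062 -0.1779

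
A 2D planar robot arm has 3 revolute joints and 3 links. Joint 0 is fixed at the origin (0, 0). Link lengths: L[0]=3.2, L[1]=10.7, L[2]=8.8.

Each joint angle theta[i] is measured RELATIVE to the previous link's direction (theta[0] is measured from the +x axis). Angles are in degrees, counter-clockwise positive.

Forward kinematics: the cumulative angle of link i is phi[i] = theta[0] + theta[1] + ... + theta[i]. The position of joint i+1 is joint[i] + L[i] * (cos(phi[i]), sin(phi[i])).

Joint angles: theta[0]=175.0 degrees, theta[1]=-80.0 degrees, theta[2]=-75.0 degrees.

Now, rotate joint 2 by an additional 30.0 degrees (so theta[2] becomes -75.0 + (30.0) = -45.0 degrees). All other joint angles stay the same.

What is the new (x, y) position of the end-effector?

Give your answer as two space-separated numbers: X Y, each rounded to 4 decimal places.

joint[0] = (0.0000, 0.0000)  (base)
link 0: phi[0] = 175 = 175 deg
  cos(175 deg) = -0.9962, sin(175 deg) = 0.0872
  joint[1] = (0.0000, 0.0000) + 3.2 * (-0.9962, 0.0872) = (0.0000 + -3.1878, 0.0000 + 0.2789) = (-3.1878, 0.2789)
link 1: phi[1] = 175 + -80 = 95 deg
  cos(95 deg) = -0.0872, sin(95 deg) = 0.9962
  joint[2] = (-3.1878, 0.2789) + 10.7 * (-0.0872, 0.9962) = (-3.1878 + -0.9326, 0.2789 + 10.6593) = (-4.1204, 10.9382)
link 2: phi[2] = 175 + -80 + -45 = 50 deg
  cos(50 deg) = 0.6428, sin(50 deg) = 0.7660
  joint[3] = (-4.1204, 10.9382) + 8.8 * (0.6428, 0.7660) = (-4.1204 + 5.6565, 10.9382 + 6.7412) = (1.5361, 17.6794)
End effector: (1.5361, 17.6794)

Answer: 1.5361 17.6794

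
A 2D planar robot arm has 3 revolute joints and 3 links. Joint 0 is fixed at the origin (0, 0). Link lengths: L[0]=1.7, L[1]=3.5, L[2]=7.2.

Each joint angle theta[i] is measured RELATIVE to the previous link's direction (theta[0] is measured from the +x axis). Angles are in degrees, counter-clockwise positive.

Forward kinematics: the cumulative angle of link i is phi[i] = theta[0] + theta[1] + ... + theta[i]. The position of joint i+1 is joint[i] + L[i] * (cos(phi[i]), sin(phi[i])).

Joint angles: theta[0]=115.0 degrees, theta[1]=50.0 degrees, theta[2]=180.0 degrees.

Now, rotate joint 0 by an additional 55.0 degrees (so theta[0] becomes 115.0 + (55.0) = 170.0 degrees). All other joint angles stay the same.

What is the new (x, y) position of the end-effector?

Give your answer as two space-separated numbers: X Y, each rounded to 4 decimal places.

joint[0] = (0.0000, 0.0000)  (base)
link 0: phi[0] = 170 = 170 deg
  cos(170 deg) = -0.9848, sin(170 deg) = 0.1736
  joint[1] = (0.0000, 0.0000) + 1.7 * (-0.9848, 0.1736) = (0.0000 + -1.6742, 0.0000 + 0.2952) = (-1.6742, 0.2952)
link 1: phi[1] = 170 + 50 = 220 deg
  cos(220 deg) = -0.7660, sin(220 deg) = -0.6428
  joint[2] = (-1.6742, 0.2952) + 3.5 * (-0.7660, -0.6428) = (-1.6742 + -2.6812, 0.2952 + -2.2498) = (-4.3553, -1.9546)
link 2: phi[2] = 170 + 50 + 180 = 400 deg
  cos(400 deg) = 0.7660, sin(400 deg) = 0.6428
  joint[3] = (-4.3553, -1.9546) + 7.2 * (0.7660, 0.6428) = (-4.3553 + 5.5155, -1.9546 + 4.6281) = (1.1602, 2.6735)
End effector: (1.1602, 2.6735)

Answer: 1.1602 2.6735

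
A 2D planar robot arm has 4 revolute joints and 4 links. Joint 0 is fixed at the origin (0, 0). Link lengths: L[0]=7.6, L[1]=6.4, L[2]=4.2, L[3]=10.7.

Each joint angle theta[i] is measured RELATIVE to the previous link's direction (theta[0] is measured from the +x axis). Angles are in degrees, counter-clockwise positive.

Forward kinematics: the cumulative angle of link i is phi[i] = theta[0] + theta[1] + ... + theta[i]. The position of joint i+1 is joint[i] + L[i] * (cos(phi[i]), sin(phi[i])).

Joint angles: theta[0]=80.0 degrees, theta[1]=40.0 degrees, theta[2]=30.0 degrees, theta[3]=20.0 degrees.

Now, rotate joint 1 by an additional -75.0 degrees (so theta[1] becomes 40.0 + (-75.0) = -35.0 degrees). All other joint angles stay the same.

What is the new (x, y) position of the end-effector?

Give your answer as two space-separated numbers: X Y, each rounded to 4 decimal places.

joint[0] = (0.0000, 0.0000)  (base)
link 0: phi[0] = 80 = 80 deg
  cos(80 deg) = 0.1736, sin(80 deg) = 0.9848
  joint[1] = (0.0000, 0.0000) + 7.6 * (0.1736, 0.9848) = (0.0000 + 1.3197, 0.0000 + 7.4845) = (1.3197, 7.4845)
link 1: phi[1] = 80 + -35 = 45 deg
  cos(45 deg) = 0.7071, sin(45 deg) = 0.7071
  joint[2] = (1.3197, 7.4845) + 6.4 * (0.7071, 0.7071) = (1.3197 + 4.5255, 7.4845 + 4.5255) = (5.8452, 12.0100)
link 2: phi[2] = 80 + -35 + 30 = 75 deg
  cos(75 deg) = 0.2588, sin(75 deg) = 0.9659
  joint[3] = (5.8452, 12.0100) + 4.2 * (0.2588, 0.9659) = (5.8452 + 1.0870, 12.0100 + 4.0569) = (6.9322, 16.0669)
link 3: phi[3] = 80 + -35 + 30 + 20 = 95 deg
  cos(95 deg) = -0.0872, sin(95 deg) = 0.9962
  joint[4] = (6.9322, 16.0669) + 10.7 * (-0.0872, 0.9962) = (6.9322 + -0.9326, 16.0669 + 10.6593) = (5.9997, 26.7262)
End effector: (5.9997, 26.7262)

Answer: 5.9997 26.7262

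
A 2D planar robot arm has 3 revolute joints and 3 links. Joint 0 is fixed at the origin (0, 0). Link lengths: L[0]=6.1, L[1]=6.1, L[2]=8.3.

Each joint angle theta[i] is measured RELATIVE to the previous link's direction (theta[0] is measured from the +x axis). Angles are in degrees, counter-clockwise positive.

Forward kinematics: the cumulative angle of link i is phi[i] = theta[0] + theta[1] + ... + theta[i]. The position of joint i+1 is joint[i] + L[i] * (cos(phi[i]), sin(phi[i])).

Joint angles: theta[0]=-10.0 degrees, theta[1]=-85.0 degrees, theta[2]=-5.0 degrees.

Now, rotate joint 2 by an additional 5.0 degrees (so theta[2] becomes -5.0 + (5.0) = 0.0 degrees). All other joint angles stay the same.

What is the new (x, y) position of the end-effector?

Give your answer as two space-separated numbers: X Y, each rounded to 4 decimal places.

Answer: 4.7523 -15.4045

Derivation:
joint[0] = (0.0000, 0.0000)  (base)
link 0: phi[0] = -10 = -10 deg
  cos(-10 deg) = 0.9848, sin(-10 deg) = -0.1736
  joint[1] = (0.0000, 0.0000) + 6.1 * (0.9848, -0.1736) = (0.0000 + 6.0073, 0.0000 + -1.0593) = (6.0073, -1.0593)
link 1: phi[1] = -10 + -85 = -95 deg
  cos(-95 deg) = -0.0872, sin(-95 deg) = -0.9962
  joint[2] = (6.0073, -1.0593) + 6.1 * (-0.0872, -0.9962) = (6.0073 + -0.5317, -1.0593 + -6.0768) = (5.4757, -7.1360)
link 2: phi[2] = -10 + -85 + 0 = -95 deg
  cos(-95 deg) = -0.0872, sin(-95 deg) = -0.9962
  joint[3] = (5.4757, -7.1360) + 8.3 * (-0.0872, -0.9962) = (5.4757 + -0.7234, -7.1360 + -8.2684) = (4.7523, -15.4045)
End effector: (4.7523, -15.4045)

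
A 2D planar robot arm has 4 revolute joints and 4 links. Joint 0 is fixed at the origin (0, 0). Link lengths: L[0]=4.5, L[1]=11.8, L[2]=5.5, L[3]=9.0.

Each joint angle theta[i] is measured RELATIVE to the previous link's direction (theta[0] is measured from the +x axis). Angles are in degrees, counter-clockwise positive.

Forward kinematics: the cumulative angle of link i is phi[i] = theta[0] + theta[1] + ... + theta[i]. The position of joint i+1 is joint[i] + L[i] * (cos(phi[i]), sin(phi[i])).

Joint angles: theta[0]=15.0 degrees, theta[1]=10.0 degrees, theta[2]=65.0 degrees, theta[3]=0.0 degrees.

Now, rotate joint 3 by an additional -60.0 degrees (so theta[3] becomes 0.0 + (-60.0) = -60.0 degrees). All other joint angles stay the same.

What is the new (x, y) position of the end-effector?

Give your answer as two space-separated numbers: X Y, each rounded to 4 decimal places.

Answer: 22.8353 16.1516

Derivation:
joint[0] = (0.0000, 0.0000)  (base)
link 0: phi[0] = 15 = 15 deg
  cos(15 deg) = 0.9659, sin(15 deg) = 0.2588
  joint[1] = (0.0000, 0.0000) + 4.5 * (0.9659, 0.2588) = (0.0000 + 4.3467, 0.0000 + 1.1647) = (4.3467, 1.1647)
link 1: phi[1] = 15 + 10 = 25 deg
  cos(25 deg) = 0.9063, sin(25 deg) = 0.4226
  joint[2] = (4.3467, 1.1647) + 11.8 * (0.9063, 0.4226) = (4.3467 + 10.6944, 1.1647 + 4.9869) = (15.0411, 6.1516)
link 2: phi[2] = 15 + 10 + 65 = 90 deg
  cos(90 deg) = 0.0000, sin(90 deg) = 1.0000
  joint[3] = (15.0411, 6.1516) + 5.5 * (0.0000, 1.0000) = (15.0411 + 0.0000, 6.1516 + 5.5000) = (15.0411, 11.6516)
link 3: phi[3] = 15 + 10 + 65 + -60 = 30 deg
  cos(30 deg) = 0.8660, sin(30 deg) = 0.5000
  joint[4] = (15.0411, 11.6516) + 9 * (0.8660, 0.5000) = (15.0411 + 7.7942, 11.6516 + 4.5000) = (22.8353, 16.1516)
End effector: (22.8353, 16.1516)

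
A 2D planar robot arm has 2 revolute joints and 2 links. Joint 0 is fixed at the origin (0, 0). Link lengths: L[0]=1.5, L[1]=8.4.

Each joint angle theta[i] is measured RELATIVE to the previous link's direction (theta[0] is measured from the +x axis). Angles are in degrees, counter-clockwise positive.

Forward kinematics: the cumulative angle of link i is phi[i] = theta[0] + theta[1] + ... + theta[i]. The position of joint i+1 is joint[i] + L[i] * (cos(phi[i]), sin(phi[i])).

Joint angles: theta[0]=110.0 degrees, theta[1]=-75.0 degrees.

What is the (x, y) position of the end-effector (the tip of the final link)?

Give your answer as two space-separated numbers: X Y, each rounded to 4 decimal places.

Answer: 6.3678 6.2276

Derivation:
joint[0] = (0.0000, 0.0000)  (base)
link 0: phi[0] = 110 = 110 deg
  cos(110 deg) = -0.3420, sin(110 deg) = 0.9397
  joint[1] = (0.0000, 0.0000) + 1.5 * (-0.3420, 0.9397) = (0.0000 + -0.5130, 0.0000 + 1.4095) = (-0.5130, 1.4095)
link 1: phi[1] = 110 + -75 = 35 deg
  cos(35 deg) = 0.8192, sin(35 deg) = 0.5736
  joint[2] = (-0.5130, 1.4095) + 8.4 * (0.8192, 0.5736) = (-0.5130 + 6.8809, 1.4095 + 4.8180) = (6.3678, 6.2276)
End effector: (6.3678, 6.2276)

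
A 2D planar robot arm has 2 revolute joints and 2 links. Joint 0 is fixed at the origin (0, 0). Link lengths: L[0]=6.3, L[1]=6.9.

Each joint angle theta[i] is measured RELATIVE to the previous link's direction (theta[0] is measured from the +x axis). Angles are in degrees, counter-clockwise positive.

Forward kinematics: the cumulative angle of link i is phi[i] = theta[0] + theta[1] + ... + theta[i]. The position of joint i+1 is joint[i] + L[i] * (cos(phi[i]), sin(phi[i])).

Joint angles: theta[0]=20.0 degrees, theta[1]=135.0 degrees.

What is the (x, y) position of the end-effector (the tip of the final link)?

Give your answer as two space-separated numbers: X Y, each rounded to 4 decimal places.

Answer: -0.3335 5.0708

Derivation:
joint[0] = (0.0000, 0.0000)  (base)
link 0: phi[0] = 20 = 20 deg
  cos(20 deg) = 0.9397, sin(20 deg) = 0.3420
  joint[1] = (0.0000, 0.0000) + 6.3 * (0.9397, 0.3420) = (0.0000 + 5.9201, 0.0000 + 2.1547) = (5.9201, 2.1547)
link 1: phi[1] = 20 + 135 = 155 deg
  cos(155 deg) = -0.9063, sin(155 deg) = 0.4226
  joint[2] = (5.9201, 2.1547) + 6.9 * (-0.9063, 0.4226) = (5.9201 + -6.2535, 2.1547 + 2.9161) = (-0.3335, 5.0708)
End effector: (-0.3335, 5.0708)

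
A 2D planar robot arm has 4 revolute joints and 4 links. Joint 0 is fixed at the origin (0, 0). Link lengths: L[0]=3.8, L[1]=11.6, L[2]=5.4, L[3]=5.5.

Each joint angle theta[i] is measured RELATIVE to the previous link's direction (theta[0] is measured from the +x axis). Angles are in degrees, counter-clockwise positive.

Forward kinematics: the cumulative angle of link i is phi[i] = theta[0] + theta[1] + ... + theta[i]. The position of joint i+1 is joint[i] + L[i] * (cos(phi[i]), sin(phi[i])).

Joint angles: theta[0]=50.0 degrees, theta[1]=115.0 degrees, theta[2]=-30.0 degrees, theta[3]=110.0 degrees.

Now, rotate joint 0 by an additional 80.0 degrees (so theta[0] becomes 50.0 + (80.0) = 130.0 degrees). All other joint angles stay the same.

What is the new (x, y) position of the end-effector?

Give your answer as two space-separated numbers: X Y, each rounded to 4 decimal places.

Answer: -7.2630 -13.8542

Derivation:
joint[0] = (0.0000, 0.0000)  (base)
link 0: phi[0] = 130 = 130 deg
  cos(130 deg) = -0.6428, sin(130 deg) = 0.7660
  joint[1] = (0.0000, 0.0000) + 3.8 * (-0.6428, 0.7660) = (0.0000 + -2.4426, 0.0000 + 2.9110) = (-2.4426, 2.9110)
link 1: phi[1] = 130 + 115 = 245 deg
  cos(245 deg) = -0.4226, sin(245 deg) = -0.9063
  joint[2] = (-2.4426, 2.9110) + 11.6 * (-0.4226, -0.9063) = (-2.4426 + -4.9024, 2.9110 + -10.5132) = (-7.3450, -7.6022)
link 2: phi[2] = 130 + 115 + -30 = 215 deg
  cos(215 deg) = -0.8192, sin(215 deg) = -0.5736
  joint[3] = (-7.3450, -7.6022) + 5.4 * (-0.8192, -0.5736) = (-7.3450 + -4.4234, -7.6022 + -3.0973) = (-11.7684, -10.6995)
link 3: phi[3] = 130 + 115 + -30 + 110 = 325 deg
  cos(325 deg) = 0.8192, sin(325 deg) = -0.5736
  joint[4] = (-11.7684, -10.6995) + 5.5 * (0.8192, -0.5736) = (-11.7684 + 4.5053, -10.6995 + -3.1547) = (-7.2630, -13.8542)
End effector: (-7.2630, -13.8542)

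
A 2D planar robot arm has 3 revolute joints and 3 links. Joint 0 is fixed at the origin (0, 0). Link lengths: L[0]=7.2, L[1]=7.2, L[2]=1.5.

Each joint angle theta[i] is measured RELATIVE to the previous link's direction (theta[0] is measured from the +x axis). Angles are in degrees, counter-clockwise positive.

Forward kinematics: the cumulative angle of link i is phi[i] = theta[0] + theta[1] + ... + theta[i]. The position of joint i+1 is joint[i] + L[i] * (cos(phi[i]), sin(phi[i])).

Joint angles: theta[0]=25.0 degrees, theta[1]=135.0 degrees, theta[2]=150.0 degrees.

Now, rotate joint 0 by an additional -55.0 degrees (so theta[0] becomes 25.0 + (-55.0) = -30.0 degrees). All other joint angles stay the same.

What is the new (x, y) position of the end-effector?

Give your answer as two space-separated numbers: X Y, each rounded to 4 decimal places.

joint[0] = (0.0000, 0.0000)  (base)
link 0: phi[0] = -30 = -30 deg
  cos(-30 deg) = 0.8660, sin(-30 deg) = -0.5000
  joint[1] = (0.0000, 0.0000) + 7.2 * (0.8660, -0.5000) = (0.0000 + 6.2354, 0.0000 + -3.6000) = (6.2354, -3.6000)
link 1: phi[1] = -30 + 135 = 105 deg
  cos(105 deg) = -0.2588, sin(105 deg) = 0.9659
  joint[2] = (6.2354, -3.6000) + 7.2 * (-0.2588, 0.9659) = (6.2354 + -1.8635, -3.6000 + 6.9547) = (4.3719, 3.3547)
link 2: phi[2] = -30 + 135 + 150 = 255 deg
  cos(255 deg) = -0.2588, sin(255 deg) = -0.9659
  joint[3] = (4.3719, 3.3547) + 1.5 * (-0.2588, -0.9659) = (4.3719 + -0.3882, 3.3547 + -1.4489) = (3.9837, 1.9058)
End effector: (3.9837, 1.9058)

Answer: 3.9837 1.9058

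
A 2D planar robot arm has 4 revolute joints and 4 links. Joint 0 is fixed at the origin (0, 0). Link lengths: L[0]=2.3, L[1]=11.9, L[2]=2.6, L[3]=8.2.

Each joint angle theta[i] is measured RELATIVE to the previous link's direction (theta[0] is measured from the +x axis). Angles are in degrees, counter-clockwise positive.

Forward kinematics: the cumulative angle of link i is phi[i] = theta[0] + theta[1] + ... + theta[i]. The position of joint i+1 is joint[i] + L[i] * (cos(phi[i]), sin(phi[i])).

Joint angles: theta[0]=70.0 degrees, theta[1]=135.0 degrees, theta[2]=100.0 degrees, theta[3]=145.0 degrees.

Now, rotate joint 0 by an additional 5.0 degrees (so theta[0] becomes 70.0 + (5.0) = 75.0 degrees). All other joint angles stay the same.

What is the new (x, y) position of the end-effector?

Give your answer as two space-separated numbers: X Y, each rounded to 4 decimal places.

joint[0] = (0.0000, 0.0000)  (base)
link 0: phi[0] = 75 = 75 deg
  cos(75 deg) = 0.2588, sin(75 deg) = 0.9659
  joint[1] = (0.0000, 0.0000) + 2.3 * (0.2588, 0.9659) = (0.0000 + 0.5953, 0.0000 + 2.2216) = (0.5953, 2.2216)
link 1: phi[1] = 75 + 135 = 210 deg
  cos(210 deg) = -0.8660, sin(210 deg) = -0.5000
  joint[2] = (0.5953, 2.2216) + 11.9 * (-0.8660, -0.5000) = (0.5953 + -10.3057, 2.2216 + -5.9500) = (-9.7104, -3.7284)
link 2: phi[2] = 75 + 135 + 100 = 310 deg
  cos(310 deg) = 0.6428, sin(310 deg) = -0.7660
  joint[3] = (-9.7104, -3.7284) + 2.6 * (0.6428, -0.7660) = (-9.7104 + 1.6712, -3.7284 + -1.9917) = (-8.0392, -5.7201)
link 3: phi[3] = 75 + 135 + 100 + 145 = 455 deg
  cos(455 deg) = -0.0872, sin(455 deg) = 0.9962
  joint[4] = (-8.0392, -5.7201) + 8.2 * (-0.0872, 0.9962) = (-8.0392 + -0.7147, -5.7201 + 8.1688) = (-8.7538, 2.4487)
End effector: (-8.7538, 2.4487)

Answer: -8.7538 2.4487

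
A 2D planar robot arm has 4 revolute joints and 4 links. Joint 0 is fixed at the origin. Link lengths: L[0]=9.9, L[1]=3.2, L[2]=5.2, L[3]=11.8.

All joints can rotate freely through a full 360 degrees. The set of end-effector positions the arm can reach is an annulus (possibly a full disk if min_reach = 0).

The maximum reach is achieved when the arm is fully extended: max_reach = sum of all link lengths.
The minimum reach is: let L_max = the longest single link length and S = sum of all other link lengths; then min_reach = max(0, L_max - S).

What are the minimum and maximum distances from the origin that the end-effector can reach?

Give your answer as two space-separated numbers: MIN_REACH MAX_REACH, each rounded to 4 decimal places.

Answer: 0.0000 30.1000

Derivation:
Link lengths: [9.9, 3.2, 5.2, 11.8]
max_reach = 9.9 + 3.2 + 5.2 + 11.8 = 30.1
L_max = max([9.9, 3.2, 5.2, 11.8]) = 11.8
S (sum of others) = 30.1 - 11.8 = 18.3
min_reach = max(0, 11.8 - 18.3) = max(0, -6.5) = 0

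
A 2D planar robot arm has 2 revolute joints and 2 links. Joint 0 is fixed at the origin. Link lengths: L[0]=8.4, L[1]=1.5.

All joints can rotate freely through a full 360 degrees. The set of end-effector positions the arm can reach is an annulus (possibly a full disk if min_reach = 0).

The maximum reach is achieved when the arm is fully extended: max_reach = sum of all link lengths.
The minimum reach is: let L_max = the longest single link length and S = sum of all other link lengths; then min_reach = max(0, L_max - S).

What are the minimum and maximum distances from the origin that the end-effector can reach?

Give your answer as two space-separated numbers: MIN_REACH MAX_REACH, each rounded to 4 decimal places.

Answer: 6.9000 9.9000

Derivation:
Link lengths: [8.4, 1.5]
max_reach = 8.4 + 1.5 = 9.9
L_max = max([8.4, 1.5]) = 8.4
S (sum of others) = 9.9 - 8.4 = 1.5
min_reach = max(0, 8.4 - 1.5) = max(0, 6.9) = 6.9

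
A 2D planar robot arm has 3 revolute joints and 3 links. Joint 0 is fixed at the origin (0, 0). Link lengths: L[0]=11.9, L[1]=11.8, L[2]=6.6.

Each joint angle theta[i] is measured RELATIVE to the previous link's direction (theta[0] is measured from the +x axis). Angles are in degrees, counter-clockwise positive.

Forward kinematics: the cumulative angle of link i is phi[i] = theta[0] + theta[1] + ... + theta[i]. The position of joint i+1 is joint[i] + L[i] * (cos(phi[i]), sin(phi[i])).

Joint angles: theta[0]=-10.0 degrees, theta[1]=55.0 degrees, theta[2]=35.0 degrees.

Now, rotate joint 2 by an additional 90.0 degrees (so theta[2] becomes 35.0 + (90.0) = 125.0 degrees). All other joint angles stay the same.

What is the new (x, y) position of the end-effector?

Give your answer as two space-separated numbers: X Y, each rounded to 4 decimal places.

Answer: 13.5633 7.4235

Derivation:
joint[0] = (0.0000, 0.0000)  (base)
link 0: phi[0] = -10 = -10 deg
  cos(-10 deg) = 0.9848, sin(-10 deg) = -0.1736
  joint[1] = (0.0000, 0.0000) + 11.9 * (0.9848, -0.1736) = (0.0000 + 11.7192, 0.0000 + -2.0664) = (11.7192, -2.0664)
link 1: phi[1] = -10 + 55 = 45 deg
  cos(45 deg) = 0.7071, sin(45 deg) = 0.7071
  joint[2] = (11.7192, -2.0664) + 11.8 * (0.7071, 0.7071) = (11.7192 + 8.3439, -2.0664 + 8.3439) = (20.0631, 6.2774)
link 2: phi[2] = -10 + 55 + 125 = 170 deg
  cos(170 deg) = -0.9848, sin(170 deg) = 0.1736
  joint[3] = (20.0631, 6.2774) + 6.6 * (-0.9848, 0.1736) = (20.0631 + -6.4997, 6.2774 + 1.1461) = (13.5633, 7.4235)
End effector: (13.5633, 7.4235)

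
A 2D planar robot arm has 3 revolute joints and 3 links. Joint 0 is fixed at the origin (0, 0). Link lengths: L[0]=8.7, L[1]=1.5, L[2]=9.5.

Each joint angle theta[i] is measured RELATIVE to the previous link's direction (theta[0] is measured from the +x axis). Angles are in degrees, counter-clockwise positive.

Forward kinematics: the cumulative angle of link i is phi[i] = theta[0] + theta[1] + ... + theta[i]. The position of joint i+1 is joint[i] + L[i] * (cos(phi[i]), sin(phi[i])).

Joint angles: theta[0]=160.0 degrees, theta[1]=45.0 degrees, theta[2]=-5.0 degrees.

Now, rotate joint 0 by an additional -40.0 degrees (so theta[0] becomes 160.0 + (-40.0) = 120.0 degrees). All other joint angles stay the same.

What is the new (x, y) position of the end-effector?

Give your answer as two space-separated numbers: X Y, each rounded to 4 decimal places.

joint[0] = (0.0000, 0.0000)  (base)
link 0: phi[0] = 120 = 120 deg
  cos(120 deg) = -0.5000, sin(120 deg) = 0.8660
  joint[1] = (0.0000, 0.0000) + 8.7 * (-0.5000, 0.8660) = (0.0000 + -4.3500, 0.0000 + 7.5344) = (-4.3500, 7.5344)
link 1: phi[1] = 120 + 45 = 165 deg
  cos(165 deg) = -0.9659, sin(165 deg) = 0.2588
  joint[2] = (-4.3500, 7.5344) + 1.5 * (-0.9659, 0.2588) = (-4.3500 + -1.4489, 7.5344 + 0.3882) = (-5.7989, 7.9226)
link 2: phi[2] = 120 + 45 + -5 = 160 deg
  cos(160 deg) = -0.9397, sin(160 deg) = 0.3420
  joint[3] = (-5.7989, 7.9226) + 9.5 * (-0.9397, 0.3420) = (-5.7989 + -8.9271, 7.9226 + 3.2492) = (-14.7260, 11.1718)
End effector: (-14.7260, 11.1718)

Answer: -14.7260 11.1718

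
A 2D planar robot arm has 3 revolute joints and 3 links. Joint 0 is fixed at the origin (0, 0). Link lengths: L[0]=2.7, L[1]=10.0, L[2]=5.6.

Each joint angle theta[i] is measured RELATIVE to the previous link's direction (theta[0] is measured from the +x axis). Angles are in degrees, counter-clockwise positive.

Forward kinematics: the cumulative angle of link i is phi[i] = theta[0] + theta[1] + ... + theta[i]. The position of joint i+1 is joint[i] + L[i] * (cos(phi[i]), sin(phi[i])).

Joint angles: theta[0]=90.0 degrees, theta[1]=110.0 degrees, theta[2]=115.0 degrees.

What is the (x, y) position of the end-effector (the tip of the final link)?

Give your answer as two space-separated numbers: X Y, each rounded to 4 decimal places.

joint[0] = (0.0000, 0.0000)  (base)
link 0: phi[0] = 90 = 90 deg
  cos(90 deg) = 0.0000, sin(90 deg) = 1.0000
  joint[1] = (0.0000, 0.0000) + 2.7 * (0.0000, 1.0000) = (0.0000 + 0.0000, 0.0000 + 2.7000) = (0.0000, 2.7000)
link 1: phi[1] = 90 + 110 = 200 deg
  cos(200 deg) = -0.9397, sin(200 deg) = -0.3420
  joint[2] = (0.0000, 2.7000) + 10 * (-0.9397, -0.3420) = (0.0000 + -9.3969, 2.7000 + -3.4202) = (-9.3969, -0.7202)
link 2: phi[2] = 90 + 110 + 115 = 315 deg
  cos(315 deg) = 0.7071, sin(315 deg) = -0.7071
  joint[3] = (-9.3969, -0.7202) + 5.6 * (0.7071, -0.7071) = (-9.3969 + 3.9598, -0.7202 + -3.9598) = (-5.4371, -4.6800)
End effector: (-5.4371, -4.6800)

Answer: -5.4371 -4.6800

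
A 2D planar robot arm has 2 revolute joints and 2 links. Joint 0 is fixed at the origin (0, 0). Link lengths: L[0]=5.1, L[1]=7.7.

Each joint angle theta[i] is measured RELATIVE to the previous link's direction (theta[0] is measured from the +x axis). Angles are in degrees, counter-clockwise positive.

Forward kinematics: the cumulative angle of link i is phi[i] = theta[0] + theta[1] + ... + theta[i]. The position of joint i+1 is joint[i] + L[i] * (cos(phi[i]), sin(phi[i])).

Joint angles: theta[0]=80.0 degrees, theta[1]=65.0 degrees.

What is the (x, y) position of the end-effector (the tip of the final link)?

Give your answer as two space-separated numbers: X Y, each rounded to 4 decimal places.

joint[0] = (0.0000, 0.0000)  (base)
link 0: phi[0] = 80 = 80 deg
  cos(80 deg) = 0.1736, sin(80 deg) = 0.9848
  joint[1] = (0.0000, 0.0000) + 5.1 * (0.1736, 0.9848) = (0.0000 + 0.8856, 0.0000 + 5.0225) = (0.8856, 5.0225)
link 1: phi[1] = 80 + 65 = 145 deg
  cos(145 deg) = -0.8192, sin(145 deg) = 0.5736
  joint[2] = (0.8856, 5.0225) + 7.7 * (-0.8192, 0.5736) = (0.8856 + -6.3075, 5.0225 + 4.4165) = (-5.4219, 9.4391)
End effector: (-5.4219, 9.4391)

Answer: -5.4219 9.4391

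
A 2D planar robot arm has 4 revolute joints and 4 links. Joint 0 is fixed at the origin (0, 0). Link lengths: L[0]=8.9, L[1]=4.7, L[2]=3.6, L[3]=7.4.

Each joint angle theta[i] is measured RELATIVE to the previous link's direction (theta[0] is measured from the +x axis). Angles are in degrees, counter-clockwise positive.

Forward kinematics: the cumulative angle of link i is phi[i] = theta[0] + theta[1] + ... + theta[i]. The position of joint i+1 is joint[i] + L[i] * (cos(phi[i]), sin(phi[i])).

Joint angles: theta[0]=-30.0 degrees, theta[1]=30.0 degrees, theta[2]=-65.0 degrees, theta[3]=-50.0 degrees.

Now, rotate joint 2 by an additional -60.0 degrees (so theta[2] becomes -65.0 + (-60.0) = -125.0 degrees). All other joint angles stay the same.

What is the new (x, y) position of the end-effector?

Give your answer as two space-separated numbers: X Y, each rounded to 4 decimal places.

joint[0] = (0.0000, 0.0000)  (base)
link 0: phi[0] = -30 = -30 deg
  cos(-30 deg) = 0.8660, sin(-30 deg) = -0.5000
  joint[1] = (0.0000, 0.0000) + 8.9 * (0.8660, -0.5000) = (0.0000 + 7.7076, 0.0000 + -4.4500) = (7.7076, -4.4500)
link 1: phi[1] = -30 + 30 = 0 deg
  cos(0 deg) = 1.0000, sin(0 deg) = 0.0000
  joint[2] = (7.7076, -4.4500) + 4.7 * (1.0000, 0.0000) = (7.7076 + 4.7000, -4.4500 + 0.0000) = (12.4076, -4.4500)
link 2: phi[2] = -30 + 30 + -125 = -125 deg
  cos(-125 deg) = -0.5736, sin(-125 deg) = -0.8192
  joint[3] = (12.4076, -4.4500) + 3.6 * (-0.5736, -0.8192) = (12.4076 + -2.0649, -4.4500 + -2.9489) = (10.3428, -7.3989)
link 3: phi[3] = -30 + 30 + -125 + -50 = -175 deg
  cos(-175 deg) = -0.9962, sin(-175 deg) = -0.0872
  joint[4] = (10.3428, -7.3989) + 7.4 * (-0.9962, -0.0872) = (10.3428 + -7.3718, -7.3989 + -0.6450) = (2.9709, -8.0439)
End effector: (2.9709, -8.0439)

Answer: 2.9709 -8.0439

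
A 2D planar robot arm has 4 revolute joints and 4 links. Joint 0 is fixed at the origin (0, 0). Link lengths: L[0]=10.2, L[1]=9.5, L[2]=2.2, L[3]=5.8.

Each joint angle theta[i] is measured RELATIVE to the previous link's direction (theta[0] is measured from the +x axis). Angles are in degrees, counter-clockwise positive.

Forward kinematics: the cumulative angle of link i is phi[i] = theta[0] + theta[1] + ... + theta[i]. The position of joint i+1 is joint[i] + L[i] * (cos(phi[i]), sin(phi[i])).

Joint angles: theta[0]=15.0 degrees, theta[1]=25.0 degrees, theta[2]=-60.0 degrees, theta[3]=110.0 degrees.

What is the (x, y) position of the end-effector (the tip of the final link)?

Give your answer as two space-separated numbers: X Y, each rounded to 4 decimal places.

joint[0] = (0.0000, 0.0000)  (base)
link 0: phi[0] = 15 = 15 deg
  cos(15 deg) = 0.9659, sin(15 deg) = 0.2588
  joint[1] = (0.0000, 0.0000) + 10.2 * (0.9659, 0.2588) = (0.0000 + 9.8524, 0.0000 + 2.6400) = (9.8524, 2.6400)
link 1: phi[1] = 15 + 25 = 40 deg
  cos(40 deg) = 0.7660, sin(40 deg) = 0.6428
  joint[2] = (9.8524, 2.6400) + 9.5 * (0.7660, 0.6428) = (9.8524 + 7.2774, 2.6400 + 6.1065) = (17.1299, 8.7464)
link 2: phi[2] = 15 + 25 + -60 = -20 deg
  cos(-20 deg) = 0.9397, sin(-20 deg) = -0.3420
  joint[3] = (17.1299, 8.7464) + 2.2 * (0.9397, -0.3420) = (17.1299 + 2.0673, 8.7464 + -0.7524) = (19.1972, 7.9940)
link 3: phi[3] = 15 + 25 + -60 + 110 = 90 deg
  cos(90 deg) = 0.0000, sin(90 deg) = 1.0000
  joint[4] = (19.1972, 7.9940) + 5.8 * (0.0000, 1.0000) = (19.1972 + 0.0000, 7.9940 + 5.8000) = (19.1972, 13.7940)
End effector: (19.1972, 13.7940)

Answer: 19.1972 13.7940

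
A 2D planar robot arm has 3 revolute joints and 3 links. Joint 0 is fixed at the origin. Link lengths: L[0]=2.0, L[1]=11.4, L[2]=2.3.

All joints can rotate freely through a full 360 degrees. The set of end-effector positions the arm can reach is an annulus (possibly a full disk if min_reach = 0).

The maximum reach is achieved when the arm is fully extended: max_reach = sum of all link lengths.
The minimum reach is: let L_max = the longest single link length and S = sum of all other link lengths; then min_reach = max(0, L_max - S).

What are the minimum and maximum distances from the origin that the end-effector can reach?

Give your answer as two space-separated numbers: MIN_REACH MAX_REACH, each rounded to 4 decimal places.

Link lengths: [2.0, 11.4, 2.3]
max_reach = 2 + 11.4 + 2.3 = 15.7
L_max = max([2.0, 11.4, 2.3]) = 11.4
S (sum of others) = 15.7 - 11.4 = 4.3
min_reach = max(0, 11.4 - 4.3) = max(0, 7.1) = 7.1

Answer: 7.1000 15.7000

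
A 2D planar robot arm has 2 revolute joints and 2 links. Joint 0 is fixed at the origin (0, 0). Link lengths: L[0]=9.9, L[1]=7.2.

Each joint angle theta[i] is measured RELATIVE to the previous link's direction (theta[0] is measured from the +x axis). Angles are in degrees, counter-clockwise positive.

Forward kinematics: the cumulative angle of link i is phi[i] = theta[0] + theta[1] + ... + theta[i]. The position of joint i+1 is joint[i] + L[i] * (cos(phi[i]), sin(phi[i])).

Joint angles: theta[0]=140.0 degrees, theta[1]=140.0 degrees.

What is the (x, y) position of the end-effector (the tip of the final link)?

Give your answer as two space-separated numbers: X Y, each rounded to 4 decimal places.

Answer: -6.3336 -0.7270

Derivation:
joint[0] = (0.0000, 0.0000)  (base)
link 0: phi[0] = 140 = 140 deg
  cos(140 deg) = -0.7660, sin(140 deg) = 0.6428
  joint[1] = (0.0000, 0.0000) + 9.9 * (-0.7660, 0.6428) = (0.0000 + -7.5838, 0.0000 + 6.3636) = (-7.5838, 6.3636)
link 1: phi[1] = 140 + 140 = 280 deg
  cos(280 deg) = 0.1736, sin(280 deg) = -0.9848
  joint[2] = (-7.5838, 6.3636) + 7.2 * (0.1736, -0.9848) = (-7.5838 + 1.2503, 6.3636 + -7.0906) = (-6.3336, -0.7270)
End effector: (-6.3336, -0.7270)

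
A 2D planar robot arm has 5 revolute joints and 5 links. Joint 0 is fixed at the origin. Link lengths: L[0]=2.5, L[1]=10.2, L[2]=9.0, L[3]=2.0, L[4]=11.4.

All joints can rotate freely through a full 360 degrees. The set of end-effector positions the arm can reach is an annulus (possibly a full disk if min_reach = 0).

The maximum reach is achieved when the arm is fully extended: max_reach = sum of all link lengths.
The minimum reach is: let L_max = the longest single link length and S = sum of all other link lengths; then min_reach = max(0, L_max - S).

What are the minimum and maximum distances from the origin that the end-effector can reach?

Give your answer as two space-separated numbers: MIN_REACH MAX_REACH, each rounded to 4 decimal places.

Link lengths: [2.5, 10.2, 9.0, 2.0, 11.4]
max_reach = 2.5 + 10.2 + 9 + 2 + 11.4 = 35.1
L_max = max([2.5, 10.2, 9.0, 2.0, 11.4]) = 11.4
S (sum of others) = 35.1 - 11.4 = 23.7
min_reach = max(0, 11.4 - 23.7) = max(0, -12.3) = 0

Answer: 0.0000 35.1000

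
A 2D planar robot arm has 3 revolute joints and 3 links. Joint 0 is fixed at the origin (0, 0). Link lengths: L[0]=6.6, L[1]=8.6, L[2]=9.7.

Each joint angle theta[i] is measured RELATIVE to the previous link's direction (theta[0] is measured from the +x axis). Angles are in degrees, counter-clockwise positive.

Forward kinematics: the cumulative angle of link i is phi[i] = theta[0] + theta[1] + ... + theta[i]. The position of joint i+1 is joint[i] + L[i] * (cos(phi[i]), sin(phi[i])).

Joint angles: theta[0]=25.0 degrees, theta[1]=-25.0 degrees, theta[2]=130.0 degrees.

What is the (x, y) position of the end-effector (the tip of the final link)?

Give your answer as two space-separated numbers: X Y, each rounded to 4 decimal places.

Answer: 8.3466 10.2199

Derivation:
joint[0] = (0.0000, 0.0000)  (base)
link 0: phi[0] = 25 = 25 deg
  cos(25 deg) = 0.9063, sin(25 deg) = 0.4226
  joint[1] = (0.0000, 0.0000) + 6.6 * (0.9063, 0.4226) = (0.0000 + 5.9816, 0.0000 + 2.7893) = (5.9816, 2.7893)
link 1: phi[1] = 25 + -25 = 0 deg
  cos(0 deg) = 1.0000, sin(0 deg) = 0.0000
  joint[2] = (5.9816, 2.7893) + 8.6 * (1.0000, 0.0000) = (5.9816 + 8.6000, 2.7893 + 0.0000) = (14.5816, 2.7893)
link 2: phi[2] = 25 + -25 + 130 = 130 deg
  cos(130 deg) = -0.6428, sin(130 deg) = 0.7660
  joint[3] = (14.5816, 2.7893) + 9.7 * (-0.6428, 0.7660) = (14.5816 + -6.2350, 2.7893 + 7.4306) = (8.3466, 10.2199)
End effector: (8.3466, 10.2199)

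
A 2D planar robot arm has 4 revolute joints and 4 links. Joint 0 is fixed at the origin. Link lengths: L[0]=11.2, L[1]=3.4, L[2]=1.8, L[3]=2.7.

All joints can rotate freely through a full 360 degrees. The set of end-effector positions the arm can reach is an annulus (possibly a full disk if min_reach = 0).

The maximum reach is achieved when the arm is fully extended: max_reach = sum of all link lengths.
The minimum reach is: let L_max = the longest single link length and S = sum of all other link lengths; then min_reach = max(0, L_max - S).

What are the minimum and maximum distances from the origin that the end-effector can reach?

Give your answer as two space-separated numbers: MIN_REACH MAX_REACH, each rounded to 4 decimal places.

Link lengths: [11.2, 3.4, 1.8, 2.7]
max_reach = 11.2 + 3.4 + 1.8 + 2.7 = 19.1
L_max = max([11.2, 3.4, 1.8, 2.7]) = 11.2
S (sum of others) = 19.1 - 11.2 = 7.9
min_reach = max(0, 11.2 - 7.9) = max(0, 3.3) = 3.3

Answer: 3.3000 19.1000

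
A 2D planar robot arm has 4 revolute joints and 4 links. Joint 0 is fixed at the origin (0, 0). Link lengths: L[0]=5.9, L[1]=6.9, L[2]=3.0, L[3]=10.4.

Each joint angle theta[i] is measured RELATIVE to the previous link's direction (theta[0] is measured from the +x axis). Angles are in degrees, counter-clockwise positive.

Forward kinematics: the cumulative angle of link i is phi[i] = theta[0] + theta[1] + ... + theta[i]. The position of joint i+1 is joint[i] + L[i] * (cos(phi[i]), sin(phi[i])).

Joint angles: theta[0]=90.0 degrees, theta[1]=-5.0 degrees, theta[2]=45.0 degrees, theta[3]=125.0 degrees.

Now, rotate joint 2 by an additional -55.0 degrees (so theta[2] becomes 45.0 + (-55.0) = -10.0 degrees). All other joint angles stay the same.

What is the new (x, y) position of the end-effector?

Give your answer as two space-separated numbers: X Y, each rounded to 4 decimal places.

joint[0] = (0.0000, 0.0000)  (base)
link 0: phi[0] = 90 = 90 deg
  cos(90 deg) = 0.0000, sin(90 deg) = 1.0000
  joint[1] = (0.0000, 0.0000) + 5.9 * (0.0000, 1.0000) = (0.0000 + 0.0000, 0.0000 + 5.9000) = (0.0000, 5.9000)
link 1: phi[1] = 90 + -5 = 85 deg
  cos(85 deg) = 0.0872, sin(85 deg) = 0.9962
  joint[2] = (0.0000, 5.9000) + 6.9 * (0.0872, 0.9962) = (0.0000 + 0.6014, 5.9000 + 6.8737) = (0.6014, 12.7737)
link 2: phi[2] = 90 + -5 + -10 = 75 deg
  cos(75 deg) = 0.2588, sin(75 deg) = 0.9659
  joint[3] = (0.6014, 12.7737) + 3 * (0.2588, 0.9659) = (0.6014 + 0.7765, 12.7737 + 2.8978) = (1.3778, 15.6715)
link 3: phi[3] = 90 + -5 + -10 + 125 = 200 deg
  cos(200 deg) = -0.9397, sin(200 deg) = -0.3420
  joint[4] = (1.3778, 15.6715) + 10.4 * (-0.9397, -0.3420) = (1.3778 + -9.7728, 15.6715 + -3.5570) = (-8.3950, 12.1145)
End effector: (-8.3950, 12.1145)

Answer: -8.3950 12.1145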